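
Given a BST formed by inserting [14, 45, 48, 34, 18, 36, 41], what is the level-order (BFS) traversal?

Tree insertion order: [14, 45, 48, 34, 18, 36, 41]
Tree (level-order array): [14, None, 45, 34, 48, 18, 36, None, None, None, None, None, 41]
BFS from the root, enqueuing left then right child of each popped node:
  queue [14] -> pop 14, enqueue [45], visited so far: [14]
  queue [45] -> pop 45, enqueue [34, 48], visited so far: [14, 45]
  queue [34, 48] -> pop 34, enqueue [18, 36], visited so far: [14, 45, 34]
  queue [48, 18, 36] -> pop 48, enqueue [none], visited so far: [14, 45, 34, 48]
  queue [18, 36] -> pop 18, enqueue [none], visited so far: [14, 45, 34, 48, 18]
  queue [36] -> pop 36, enqueue [41], visited so far: [14, 45, 34, 48, 18, 36]
  queue [41] -> pop 41, enqueue [none], visited so far: [14, 45, 34, 48, 18, 36, 41]
Result: [14, 45, 34, 48, 18, 36, 41]


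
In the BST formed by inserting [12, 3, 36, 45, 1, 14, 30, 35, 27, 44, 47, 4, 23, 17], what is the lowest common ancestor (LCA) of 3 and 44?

Tree insertion order: [12, 3, 36, 45, 1, 14, 30, 35, 27, 44, 47, 4, 23, 17]
Tree (level-order array): [12, 3, 36, 1, 4, 14, 45, None, None, None, None, None, 30, 44, 47, 27, 35, None, None, None, None, 23, None, None, None, 17]
In a BST, the LCA of p=3, q=44 is the first node v on the
root-to-leaf path with p <= v <= q (go left if both < v, right if both > v).
Walk from root:
  at 12: 3 <= 12 <= 44, this is the LCA
LCA = 12


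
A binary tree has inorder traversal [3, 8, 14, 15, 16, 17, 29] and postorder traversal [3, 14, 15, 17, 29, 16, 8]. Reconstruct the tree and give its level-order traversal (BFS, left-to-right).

Inorder:   [3, 8, 14, 15, 16, 17, 29]
Postorder: [3, 14, 15, 17, 29, 16, 8]
Algorithm: postorder visits root last, so walk postorder right-to-left;
each value is the root of the current inorder slice — split it at that
value, recurse on the right subtree first, then the left.
Recursive splits:
  root=8; inorder splits into left=[3], right=[14, 15, 16, 17, 29]
  root=16; inorder splits into left=[14, 15], right=[17, 29]
  root=29; inorder splits into left=[17], right=[]
  root=17; inorder splits into left=[], right=[]
  root=15; inorder splits into left=[14], right=[]
  root=14; inorder splits into left=[], right=[]
  root=3; inorder splits into left=[], right=[]
Reconstructed level-order: [8, 3, 16, 15, 29, 14, 17]


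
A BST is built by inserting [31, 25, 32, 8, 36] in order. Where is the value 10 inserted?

Starting tree (level order): [31, 25, 32, 8, None, None, 36]
Insertion path: 31 -> 25 -> 8
Result: insert 10 as right child of 8
Final tree (level order): [31, 25, 32, 8, None, None, 36, None, 10]


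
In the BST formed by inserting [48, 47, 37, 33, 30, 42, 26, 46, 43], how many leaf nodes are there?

Tree built from: [48, 47, 37, 33, 30, 42, 26, 46, 43]
Tree (level-order array): [48, 47, None, 37, None, 33, 42, 30, None, None, 46, 26, None, 43]
Rule: A leaf has 0 children.
Per-node child counts:
  node 48: 1 child(ren)
  node 47: 1 child(ren)
  node 37: 2 child(ren)
  node 33: 1 child(ren)
  node 30: 1 child(ren)
  node 26: 0 child(ren)
  node 42: 1 child(ren)
  node 46: 1 child(ren)
  node 43: 0 child(ren)
Matching nodes: [26, 43]
Count of leaf nodes: 2


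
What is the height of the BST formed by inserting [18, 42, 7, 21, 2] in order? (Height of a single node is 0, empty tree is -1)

Insertion order: [18, 42, 7, 21, 2]
Tree (level-order array): [18, 7, 42, 2, None, 21]
Compute height bottom-up (empty subtree = -1):
  height(2) = 1 + max(-1, -1) = 0
  height(7) = 1 + max(0, -1) = 1
  height(21) = 1 + max(-1, -1) = 0
  height(42) = 1 + max(0, -1) = 1
  height(18) = 1 + max(1, 1) = 2
Height = 2


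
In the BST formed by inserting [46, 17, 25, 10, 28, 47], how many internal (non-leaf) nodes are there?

Tree built from: [46, 17, 25, 10, 28, 47]
Tree (level-order array): [46, 17, 47, 10, 25, None, None, None, None, None, 28]
Rule: An internal node has at least one child.
Per-node child counts:
  node 46: 2 child(ren)
  node 17: 2 child(ren)
  node 10: 0 child(ren)
  node 25: 1 child(ren)
  node 28: 0 child(ren)
  node 47: 0 child(ren)
Matching nodes: [46, 17, 25]
Count of internal (non-leaf) nodes: 3


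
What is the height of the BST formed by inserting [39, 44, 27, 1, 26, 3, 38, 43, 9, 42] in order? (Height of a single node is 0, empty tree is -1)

Insertion order: [39, 44, 27, 1, 26, 3, 38, 43, 9, 42]
Tree (level-order array): [39, 27, 44, 1, 38, 43, None, None, 26, None, None, 42, None, 3, None, None, None, None, 9]
Compute height bottom-up (empty subtree = -1):
  height(9) = 1 + max(-1, -1) = 0
  height(3) = 1 + max(-1, 0) = 1
  height(26) = 1 + max(1, -1) = 2
  height(1) = 1 + max(-1, 2) = 3
  height(38) = 1 + max(-1, -1) = 0
  height(27) = 1 + max(3, 0) = 4
  height(42) = 1 + max(-1, -1) = 0
  height(43) = 1 + max(0, -1) = 1
  height(44) = 1 + max(1, -1) = 2
  height(39) = 1 + max(4, 2) = 5
Height = 5


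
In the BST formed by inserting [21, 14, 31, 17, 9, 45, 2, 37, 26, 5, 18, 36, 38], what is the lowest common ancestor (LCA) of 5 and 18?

Tree insertion order: [21, 14, 31, 17, 9, 45, 2, 37, 26, 5, 18, 36, 38]
Tree (level-order array): [21, 14, 31, 9, 17, 26, 45, 2, None, None, 18, None, None, 37, None, None, 5, None, None, 36, 38]
In a BST, the LCA of p=5, q=18 is the first node v on the
root-to-leaf path with p <= v <= q (go left if both < v, right if both > v).
Walk from root:
  at 21: both 5 and 18 < 21, go left
  at 14: 5 <= 14 <= 18, this is the LCA
LCA = 14


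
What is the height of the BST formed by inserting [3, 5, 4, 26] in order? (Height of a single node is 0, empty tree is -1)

Insertion order: [3, 5, 4, 26]
Tree (level-order array): [3, None, 5, 4, 26]
Compute height bottom-up (empty subtree = -1):
  height(4) = 1 + max(-1, -1) = 0
  height(26) = 1 + max(-1, -1) = 0
  height(5) = 1 + max(0, 0) = 1
  height(3) = 1 + max(-1, 1) = 2
Height = 2


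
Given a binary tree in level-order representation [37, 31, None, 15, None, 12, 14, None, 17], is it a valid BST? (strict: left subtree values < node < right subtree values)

Level-order array: [37, 31, None, 15, None, 12, 14, None, 17]
Validate using subtree bounds (lo, hi): at each node, require lo < value < hi,
then recurse left with hi=value and right with lo=value.
Preorder trace (stopping at first violation):
  at node 37 with bounds (-inf, +inf): OK
  at node 31 with bounds (-inf, 37): OK
  at node 15 with bounds (-inf, 31): OK
  at node 12 with bounds (-inf, 15): OK
  at node 17 with bounds (12, 15): VIOLATION
Node 17 violates its bound: not (12 < 17 < 15).
Result: Not a valid BST


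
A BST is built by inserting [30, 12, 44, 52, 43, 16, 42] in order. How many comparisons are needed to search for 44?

Search path for 44: 30 -> 44
Found: True
Comparisons: 2


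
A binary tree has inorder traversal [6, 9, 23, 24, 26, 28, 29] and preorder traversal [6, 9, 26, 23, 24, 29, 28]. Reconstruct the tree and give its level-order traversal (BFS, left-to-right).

Inorder:  [6, 9, 23, 24, 26, 28, 29]
Preorder: [6, 9, 26, 23, 24, 29, 28]
Algorithm: preorder visits root first, so consume preorder in order;
for each root, split the current inorder slice at that value into
left-subtree inorder and right-subtree inorder, then recurse.
Recursive splits:
  root=6; inorder splits into left=[], right=[9, 23, 24, 26, 28, 29]
  root=9; inorder splits into left=[], right=[23, 24, 26, 28, 29]
  root=26; inorder splits into left=[23, 24], right=[28, 29]
  root=23; inorder splits into left=[], right=[24]
  root=24; inorder splits into left=[], right=[]
  root=29; inorder splits into left=[28], right=[]
  root=28; inorder splits into left=[], right=[]
Reconstructed level-order: [6, 9, 26, 23, 29, 24, 28]


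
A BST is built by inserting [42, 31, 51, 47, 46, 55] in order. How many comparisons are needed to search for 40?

Search path for 40: 42 -> 31
Found: False
Comparisons: 2


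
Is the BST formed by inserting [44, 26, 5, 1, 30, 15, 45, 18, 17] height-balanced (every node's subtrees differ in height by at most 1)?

Tree (level-order array): [44, 26, 45, 5, 30, None, None, 1, 15, None, None, None, None, None, 18, 17]
Definition: a tree is height-balanced if, at every node, |h(left) - h(right)| <= 1 (empty subtree has height -1).
Bottom-up per-node check:
  node 1: h_left=-1, h_right=-1, diff=0 [OK], height=0
  node 17: h_left=-1, h_right=-1, diff=0 [OK], height=0
  node 18: h_left=0, h_right=-1, diff=1 [OK], height=1
  node 15: h_left=-1, h_right=1, diff=2 [FAIL (|-1-1|=2 > 1)], height=2
  node 5: h_left=0, h_right=2, diff=2 [FAIL (|0-2|=2 > 1)], height=3
  node 30: h_left=-1, h_right=-1, diff=0 [OK], height=0
  node 26: h_left=3, h_right=0, diff=3 [FAIL (|3-0|=3 > 1)], height=4
  node 45: h_left=-1, h_right=-1, diff=0 [OK], height=0
  node 44: h_left=4, h_right=0, diff=4 [FAIL (|4-0|=4 > 1)], height=5
Node 15 violates the condition: |-1 - 1| = 2 > 1.
Result: Not balanced


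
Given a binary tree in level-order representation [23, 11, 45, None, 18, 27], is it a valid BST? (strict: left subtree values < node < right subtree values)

Level-order array: [23, 11, 45, None, 18, 27]
Validate using subtree bounds (lo, hi): at each node, require lo < value < hi,
then recurse left with hi=value and right with lo=value.
Preorder trace (stopping at first violation):
  at node 23 with bounds (-inf, +inf): OK
  at node 11 with bounds (-inf, 23): OK
  at node 18 with bounds (11, 23): OK
  at node 45 with bounds (23, +inf): OK
  at node 27 with bounds (23, 45): OK
No violation found at any node.
Result: Valid BST


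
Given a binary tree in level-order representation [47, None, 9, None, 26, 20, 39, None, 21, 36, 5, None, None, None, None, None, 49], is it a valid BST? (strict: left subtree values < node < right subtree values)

Level-order array: [47, None, 9, None, 26, 20, 39, None, 21, 36, 5, None, None, None, None, None, 49]
Validate using subtree bounds (lo, hi): at each node, require lo < value < hi,
then recurse left with hi=value and right with lo=value.
Preorder trace (stopping at first violation):
  at node 47 with bounds (-inf, +inf): OK
  at node 9 with bounds (47, +inf): VIOLATION
Node 9 violates its bound: not (47 < 9 < +inf).
Result: Not a valid BST


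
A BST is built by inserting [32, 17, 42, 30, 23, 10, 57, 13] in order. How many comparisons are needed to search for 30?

Search path for 30: 32 -> 17 -> 30
Found: True
Comparisons: 3


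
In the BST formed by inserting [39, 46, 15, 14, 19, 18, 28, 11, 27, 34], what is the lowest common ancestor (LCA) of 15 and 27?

Tree insertion order: [39, 46, 15, 14, 19, 18, 28, 11, 27, 34]
Tree (level-order array): [39, 15, 46, 14, 19, None, None, 11, None, 18, 28, None, None, None, None, 27, 34]
In a BST, the LCA of p=15, q=27 is the first node v on the
root-to-leaf path with p <= v <= q (go left if both < v, right if both > v).
Walk from root:
  at 39: both 15 and 27 < 39, go left
  at 15: 15 <= 15 <= 27, this is the LCA
LCA = 15


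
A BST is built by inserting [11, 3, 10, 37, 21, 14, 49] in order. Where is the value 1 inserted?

Starting tree (level order): [11, 3, 37, None, 10, 21, 49, None, None, 14]
Insertion path: 11 -> 3
Result: insert 1 as left child of 3
Final tree (level order): [11, 3, 37, 1, 10, 21, 49, None, None, None, None, 14]


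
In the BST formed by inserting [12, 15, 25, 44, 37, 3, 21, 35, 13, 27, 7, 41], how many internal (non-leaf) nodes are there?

Tree built from: [12, 15, 25, 44, 37, 3, 21, 35, 13, 27, 7, 41]
Tree (level-order array): [12, 3, 15, None, 7, 13, 25, None, None, None, None, 21, 44, None, None, 37, None, 35, 41, 27]
Rule: An internal node has at least one child.
Per-node child counts:
  node 12: 2 child(ren)
  node 3: 1 child(ren)
  node 7: 0 child(ren)
  node 15: 2 child(ren)
  node 13: 0 child(ren)
  node 25: 2 child(ren)
  node 21: 0 child(ren)
  node 44: 1 child(ren)
  node 37: 2 child(ren)
  node 35: 1 child(ren)
  node 27: 0 child(ren)
  node 41: 0 child(ren)
Matching nodes: [12, 3, 15, 25, 44, 37, 35]
Count of internal (non-leaf) nodes: 7


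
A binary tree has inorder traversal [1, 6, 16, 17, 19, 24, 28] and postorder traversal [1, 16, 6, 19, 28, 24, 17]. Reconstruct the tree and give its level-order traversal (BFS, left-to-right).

Inorder:   [1, 6, 16, 17, 19, 24, 28]
Postorder: [1, 16, 6, 19, 28, 24, 17]
Algorithm: postorder visits root last, so walk postorder right-to-left;
each value is the root of the current inorder slice — split it at that
value, recurse on the right subtree first, then the left.
Recursive splits:
  root=17; inorder splits into left=[1, 6, 16], right=[19, 24, 28]
  root=24; inorder splits into left=[19], right=[28]
  root=28; inorder splits into left=[], right=[]
  root=19; inorder splits into left=[], right=[]
  root=6; inorder splits into left=[1], right=[16]
  root=16; inorder splits into left=[], right=[]
  root=1; inorder splits into left=[], right=[]
Reconstructed level-order: [17, 6, 24, 1, 16, 19, 28]


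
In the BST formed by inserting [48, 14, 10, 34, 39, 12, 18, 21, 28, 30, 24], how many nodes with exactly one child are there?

Tree built from: [48, 14, 10, 34, 39, 12, 18, 21, 28, 30, 24]
Tree (level-order array): [48, 14, None, 10, 34, None, 12, 18, 39, None, None, None, 21, None, None, None, 28, 24, 30]
Rule: These are nodes with exactly 1 non-null child.
Per-node child counts:
  node 48: 1 child(ren)
  node 14: 2 child(ren)
  node 10: 1 child(ren)
  node 12: 0 child(ren)
  node 34: 2 child(ren)
  node 18: 1 child(ren)
  node 21: 1 child(ren)
  node 28: 2 child(ren)
  node 24: 0 child(ren)
  node 30: 0 child(ren)
  node 39: 0 child(ren)
Matching nodes: [48, 10, 18, 21]
Count of nodes with exactly one child: 4


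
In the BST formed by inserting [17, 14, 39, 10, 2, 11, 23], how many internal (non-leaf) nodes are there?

Tree built from: [17, 14, 39, 10, 2, 11, 23]
Tree (level-order array): [17, 14, 39, 10, None, 23, None, 2, 11]
Rule: An internal node has at least one child.
Per-node child counts:
  node 17: 2 child(ren)
  node 14: 1 child(ren)
  node 10: 2 child(ren)
  node 2: 0 child(ren)
  node 11: 0 child(ren)
  node 39: 1 child(ren)
  node 23: 0 child(ren)
Matching nodes: [17, 14, 10, 39]
Count of internal (non-leaf) nodes: 4


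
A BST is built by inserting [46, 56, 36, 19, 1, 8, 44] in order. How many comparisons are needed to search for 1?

Search path for 1: 46 -> 36 -> 19 -> 1
Found: True
Comparisons: 4


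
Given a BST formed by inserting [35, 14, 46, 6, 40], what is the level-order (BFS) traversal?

Tree insertion order: [35, 14, 46, 6, 40]
Tree (level-order array): [35, 14, 46, 6, None, 40]
BFS from the root, enqueuing left then right child of each popped node:
  queue [35] -> pop 35, enqueue [14, 46], visited so far: [35]
  queue [14, 46] -> pop 14, enqueue [6], visited so far: [35, 14]
  queue [46, 6] -> pop 46, enqueue [40], visited so far: [35, 14, 46]
  queue [6, 40] -> pop 6, enqueue [none], visited so far: [35, 14, 46, 6]
  queue [40] -> pop 40, enqueue [none], visited so far: [35, 14, 46, 6, 40]
Result: [35, 14, 46, 6, 40]


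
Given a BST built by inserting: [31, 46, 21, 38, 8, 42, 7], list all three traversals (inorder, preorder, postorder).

Tree insertion order: [31, 46, 21, 38, 8, 42, 7]
Tree (level-order array): [31, 21, 46, 8, None, 38, None, 7, None, None, 42]
Inorder (L, root, R): [7, 8, 21, 31, 38, 42, 46]
Preorder (root, L, R): [31, 21, 8, 7, 46, 38, 42]
Postorder (L, R, root): [7, 8, 21, 42, 38, 46, 31]


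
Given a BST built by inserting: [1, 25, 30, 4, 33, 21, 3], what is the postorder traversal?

Tree insertion order: [1, 25, 30, 4, 33, 21, 3]
Tree (level-order array): [1, None, 25, 4, 30, 3, 21, None, 33]
Postorder traversal: [3, 21, 4, 33, 30, 25, 1]


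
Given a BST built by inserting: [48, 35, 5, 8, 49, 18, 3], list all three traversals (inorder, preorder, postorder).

Tree insertion order: [48, 35, 5, 8, 49, 18, 3]
Tree (level-order array): [48, 35, 49, 5, None, None, None, 3, 8, None, None, None, 18]
Inorder (L, root, R): [3, 5, 8, 18, 35, 48, 49]
Preorder (root, L, R): [48, 35, 5, 3, 8, 18, 49]
Postorder (L, R, root): [3, 18, 8, 5, 35, 49, 48]


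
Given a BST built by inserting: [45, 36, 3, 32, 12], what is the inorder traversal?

Tree insertion order: [45, 36, 3, 32, 12]
Tree (level-order array): [45, 36, None, 3, None, None, 32, 12]
Inorder traversal: [3, 12, 32, 36, 45]


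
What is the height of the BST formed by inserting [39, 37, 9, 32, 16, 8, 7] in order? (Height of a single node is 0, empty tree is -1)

Insertion order: [39, 37, 9, 32, 16, 8, 7]
Tree (level-order array): [39, 37, None, 9, None, 8, 32, 7, None, 16]
Compute height bottom-up (empty subtree = -1):
  height(7) = 1 + max(-1, -1) = 0
  height(8) = 1 + max(0, -1) = 1
  height(16) = 1 + max(-1, -1) = 0
  height(32) = 1 + max(0, -1) = 1
  height(9) = 1 + max(1, 1) = 2
  height(37) = 1 + max(2, -1) = 3
  height(39) = 1 + max(3, -1) = 4
Height = 4


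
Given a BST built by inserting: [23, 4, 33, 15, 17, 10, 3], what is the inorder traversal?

Tree insertion order: [23, 4, 33, 15, 17, 10, 3]
Tree (level-order array): [23, 4, 33, 3, 15, None, None, None, None, 10, 17]
Inorder traversal: [3, 4, 10, 15, 17, 23, 33]


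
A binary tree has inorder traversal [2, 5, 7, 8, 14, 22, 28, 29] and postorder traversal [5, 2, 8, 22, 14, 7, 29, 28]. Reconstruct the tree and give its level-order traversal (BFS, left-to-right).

Inorder:   [2, 5, 7, 8, 14, 22, 28, 29]
Postorder: [5, 2, 8, 22, 14, 7, 29, 28]
Algorithm: postorder visits root last, so walk postorder right-to-left;
each value is the root of the current inorder slice — split it at that
value, recurse on the right subtree first, then the left.
Recursive splits:
  root=28; inorder splits into left=[2, 5, 7, 8, 14, 22], right=[29]
  root=29; inorder splits into left=[], right=[]
  root=7; inorder splits into left=[2, 5], right=[8, 14, 22]
  root=14; inorder splits into left=[8], right=[22]
  root=22; inorder splits into left=[], right=[]
  root=8; inorder splits into left=[], right=[]
  root=2; inorder splits into left=[], right=[5]
  root=5; inorder splits into left=[], right=[]
Reconstructed level-order: [28, 7, 29, 2, 14, 5, 8, 22]


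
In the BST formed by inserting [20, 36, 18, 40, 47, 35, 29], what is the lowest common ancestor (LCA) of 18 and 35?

Tree insertion order: [20, 36, 18, 40, 47, 35, 29]
Tree (level-order array): [20, 18, 36, None, None, 35, 40, 29, None, None, 47]
In a BST, the LCA of p=18, q=35 is the first node v on the
root-to-leaf path with p <= v <= q (go left if both < v, right if both > v).
Walk from root:
  at 20: 18 <= 20 <= 35, this is the LCA
LCA = 20


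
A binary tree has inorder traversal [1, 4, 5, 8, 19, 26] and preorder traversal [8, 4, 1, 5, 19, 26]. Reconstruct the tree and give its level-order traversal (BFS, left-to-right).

Inorder:  [1, 4, 5, 8, 19, 26]
Preorder: [8, 4, 1, 5, 19, 26]
Algorithm: preorder visits root first, so consume preorder in order;
for each root, split the current inorder slice at that value into
left-subtree inorder and right-subtree inorder, then recurse.
Recursive splits:
  root=8; inorder splits into left=[1, 4, 5], right=[19, 26]
  root=4; inorder splits into left=[1], right=[5]
  root=1; inorder splits into left=[], right=[]
  root=5; inorder splits into left=[], right=[]
  root=19; inorder splits into left=[], right=[26]
  root=26; inorder splits into left=[], right=[]
Reconstructed level-order: [8, 4, 19, 1, 5, 26]


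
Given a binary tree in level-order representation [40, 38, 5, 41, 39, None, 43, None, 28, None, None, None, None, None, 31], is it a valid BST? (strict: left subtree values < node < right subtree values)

Level-order array: [40, 38, 5, 41, 39, None, 43, None, 28, None, None, None, None, None, 31]
Validate using subtree bounds (lo, hi): at each node, require lo < value < hi,
then recurse left with hi=value and right with lo=value.
Preorder trace (stopping at first violation):
  at node 40 with bounds (-inf, +inf): OK
  at node 38 with bounds (-inf, 40): OK
  at node 41 with bounds (-inf, 38): VIOLATION
Node 41 violates its bound: not (-inf < 41 < 38).
Result: Not a valid BST


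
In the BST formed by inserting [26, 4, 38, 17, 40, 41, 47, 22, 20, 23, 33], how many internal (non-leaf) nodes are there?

Tree built from: [26, 4, 38, 17, 40, 41, 47, 22, 20, 23, 33]
Tree (level-order array): [26, 4, 38, None, 17, 33, 40, None, 22, None, None, None, 41, 20, 23, None, 47]
Rule: An internal node has at least one child.
Per-node child counts:
  node 26: 2 child(ren)
  node 4: 1 child(ren)
  node 17: 1 child(ren)
  node 22: 2 child(ren)
  node 20: 0 child(ren)
  node 23: 0 child(ren)
  node 38: 2 child(ren)
  node 33: 0 child(ren)
  node 40: 1 child(ren)
  node 41: 1 child(ren)
  node 47: 0 child(ren)
Matching nodes: [26, 4, 17, 22, 38, 40, 41]
Count of internal (non-leaf) nodes: 7


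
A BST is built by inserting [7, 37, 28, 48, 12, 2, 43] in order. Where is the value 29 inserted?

Starting tree (level order): [7, 2, 37, None, None, 28, 48, 12, None, 43]
Insertion path: 7 -> 37 -> 28
Result: insert 29 as right child of 28
Final tree (level order): [7, 2, 37, None, None, 28, 48, 12, 29, 43]


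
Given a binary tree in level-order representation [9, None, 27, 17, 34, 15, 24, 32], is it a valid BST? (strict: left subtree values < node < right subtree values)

Level-order array: [9, None, 27, 17, 34, 15, 24, 32]
Validate using subtree bounds (lo, hi): at each node, require lo < value < hi,
then recurse left with hi=value and right with lo=value.
Preorder trace (stopping at first violation):
  at node 9 with bounds (-inf, +inf): OK
  at node 27 with bounds (9, +inf): OK
  at node 17 with bounds (9, 27): OK
  at node 15 with bounds (9, 17): OK
  at node 24 with bounds (17, 27): OK
  at node 34 with bounds (27, +inf): OK
  at node 32 with bounds (27, 34): OK
No violation found at any node.
Result: Valid BST


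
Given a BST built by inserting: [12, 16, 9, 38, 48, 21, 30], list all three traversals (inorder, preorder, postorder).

Tree insertion order: [12, 16, 9, 38, 48, 21, 30]
Tree (level-order array): [12, 9, 16, None, None, None, 38, 21, 48, None, 30]
Inorder (L, root, R): [9, 12, 16, 21, 30, 38, 48]
Preorder (root, L, R): [12, 9, 16, 38, 21, 30, 48]
Postorder (L, R, root): [9, 30, 21, 48, 38, 16, 12]


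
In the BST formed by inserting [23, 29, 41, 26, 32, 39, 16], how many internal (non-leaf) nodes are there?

Tree built from: [23, 29, 41, 26, 32, 39, 16]
Tree (level-order array): [23, 16, 29, None, None, 26, 41, None, None, 32, None, None, 39]
Rule: An internal node has at least one child.
Per-node child counts:
  node 23: 2 child(ren)
  node 16: 0 child(ren)
  node 29: 2 child(ren)
  node 26: 0 child(ren)
  node 41: 1 child(ren)
  node 32: 1 child(ren)
  node 39: 0 child(ren)
Matching nodes: [23, 29, 41, 32]
Count of internal (non-leaf) nodes: 4


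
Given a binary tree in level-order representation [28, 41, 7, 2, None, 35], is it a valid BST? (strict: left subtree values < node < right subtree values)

Level-order array: [28, 41, 7, 2, None, 35]
Validate using subtree bounds (lo, hi): at each node, require lo < value < hi,
then recurse left with hi=value and right with lo=value.
Preorder trace (stopping at first violation):
  at node 28 with bounds (-inf, +inf): OK
  at node 41 with bounds (-inf, 28): VIOLATION
Node 41 violates its bound: not (-inf < 41 < 28).
Result: Not a valid BST


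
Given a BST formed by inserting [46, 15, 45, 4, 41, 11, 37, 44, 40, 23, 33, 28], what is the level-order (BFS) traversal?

Tree insertion order: [46, 15, 45, 4, 41, 11, 37, 44, 40, 23, 33, 28]
Tree (level-order array): [46, 15, None, 4, 45, None, 11, 41, None, None, None, 37, 44, 23, 40, None, None, None, 33, None, None, 28]
BFS from the root, enqueuing left then right child of each popped node:
  queue [46] -> pop 46, enqueue [15], visited so far: [46]
  queue [15] -> pop 15, enqueue [4, 45], visited so far: [46, 15]
  queue [4, 45] -> pop 4, enqueue [11], visited so far: [46, 15, 4]
  queue [45, 11] -> pop 45, enqueue [41], visited so far: [46, 15, 4, 45]
  queue [11, 41] -> pop 11, enqueue [none], visited so far: [46, 15, 4, 45, 11]
  queue [41] -> pop 41, enqueue [37, 44], visited so far: [46, 15, 4, 45, 11, 41]
  queue [37, 44] -> pop 37, enqueue [23, 40], visited so far: [46, 15, 4, 45, 11, 41, 37]
  queue [44, 23, 40] -> pop 44, enqueue [none], visited so far: [46, 15, 4, 45, 11, 41, 37, 44]
  queue [23, 40] -> pop 23, enqueue [33], visited so far: [46, 15, 4, 45, 11, 41, 37, 44, 23]
  queue [40, 33] -> pop 40, enqueue [none], visited so far: [46, 15, 4, 45, 11, 41, 37, 44, 23, 40]
  queue [33] -> pop 33, enqueue [28], visited so far: [46, 15, 4, 45, 11, 41, 37, 44, 23, 40, 33]
  queue [28] -> pop 28, enqueue [none], visited so far: [46, 15, 4, 45, 11, 41, 37, 44, 23, 40, 33, 28]
Result: [46, 15, 4, 45, 11, 41, 37, 44, 23, 40, 33, 28]


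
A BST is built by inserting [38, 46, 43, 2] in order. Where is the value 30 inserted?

Starting tree (level order): [38, 2, 46, None, None, 43]
Insertion path: 38 -> 2
Result: insert 30 as right child of 2
Final tree (level order): [38, 2, 46, None, 30, 43]


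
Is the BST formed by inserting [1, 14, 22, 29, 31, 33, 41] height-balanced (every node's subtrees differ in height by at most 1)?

Tree (level-order array): [1, None, 14, None, 22, None, 29, None, 31, None, 33, None, 41]
Definition: a tree is height-balanced if, at every node, |h(left) - h(right)| <= 1 (empty subtree has height -1).
Bottom-up per-node check:
  node 41: h_left=-1, h_right=-1, diff=0 [OK], height=0
  node 33: h_left=-1, h_right=0, diff=1 [OK], height=1
  node 31: h_left=-1, h_right=1, diff=2 [FAIL (|-1-1|=2 > 1)], height=2
  node 29: h_left=-1, h_right=2, diff=3 [FAIL (|-1-2|=3 > 1)], height=3
  node 22: h_left=-1, h_right=3, diff=4 [FAIL (|-1-3|=4 > 1)], height=4
  node 14: h_left=-1, h_right=4, diff=5 [FAIL (|-1-4|=5 > 1)], height=5
  node 1: h_left=-1, h_right=5, diff=6 [FAIL (|-1-5|=6 > 1)], height=6
Node 31 violates the condition: |-1 - 1| = 2 > 1.
Result: Not balanced


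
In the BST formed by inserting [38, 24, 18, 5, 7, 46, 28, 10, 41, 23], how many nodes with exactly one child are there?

Tree built from: [38, 24, 18, 5, 7, 46, 28, 10, 41, 23]
Tree (level-order array): [38, 24, 46, 18, 28, 41, None, 5, 23, None, None, None, None, None, 7, None, None, None, 10]
Rule: These are nodes with exactly 1 non-null child.
Per-node child counts:
  node 38: 2 child(ren)
  node 24: 2 child(ren)
  node 18: 2 child(ren)
  node 5: 1 child(ren)
  node 7: 1 child(ren)
  node 10: 0 child(ren)
  node 23: 0 child(ren)
  node 28: 0 child(ren)
  node 46: 1 child(ren)
  node 41: 0 child(ren)
Matching nodes: [5, 7, 46]
Count of nodes with exactly one child: 3


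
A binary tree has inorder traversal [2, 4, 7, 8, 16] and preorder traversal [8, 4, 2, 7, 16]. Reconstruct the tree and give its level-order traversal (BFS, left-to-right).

Inorder:  [2, 4, 7, 8, 16]
Preorder: [8, 4, 2, 7, 16]
Algorithm: preorder visits root first, so consume preorder in order;
for each root, split the current inorder slice at that value into
left-subtree inorder and right-subtree inorder, then recurse.
Recursive splits:
  root=8; inorder splits into left=[2, 4, 7], right=[16]
  root=4; inorder splits into left=[2], right=[7]
  root=2; inorder splits into left=[], right=[]
  root=7; inorder splits into left=[], right=[]
  root=16; inorder splits into left=[], right=[]
Reconstructed level-order: [8, 4, 16, 2, 7]


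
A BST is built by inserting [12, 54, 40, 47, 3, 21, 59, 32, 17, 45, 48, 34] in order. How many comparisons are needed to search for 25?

Search path for 25: 12 -> 54 -> 40 -> 21 -> 32
Found: False
Comparisons: 5


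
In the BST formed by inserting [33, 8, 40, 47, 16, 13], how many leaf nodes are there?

Tree built from: [33, 8, 40, 47, 16, 13]
Tree (level-order array): [33, 8, 40, None, 16, None, 47, 13]
Rule: A leaf has 0 children.
Per-node child counts:
  node 33: 2 child(ren)
  node 8: 1 child(ren)
  node 16: 1 child(ren)
  node 13: 0 child(ren)
  node 40: 1 child(ren)
  node 47: 0 child(ren)
Matching nodes: [13, 47]
Count of leaf nodes: 2


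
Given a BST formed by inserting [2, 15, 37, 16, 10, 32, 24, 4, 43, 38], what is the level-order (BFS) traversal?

Tree insertion order: [2, 15, 37, 16, 10, 32, 24, 4, 43, 38]
Tree (level-order array): [2, None, 15, 10, 37, 4, None, 16, 43, None, None, None, 32, 38, None, 24]
BFS from the root, enqueuing left then right child of each popped node:
  queue [2] -> pop 2, enqueue [15], visited so far: [2]
  queue [15] -> pop 15, enqueue [10, 37], visited so far: [2, 15]
  queue [10, 37] -> pop 10, enqueue [4], visited so far: [2, 15, 10]
  queue [37, 4] -> pop 37, enqueue [16, 43], visited so far: [2, 15, 10, 37]
  queue [4, 16, 43] -> pop 4, enqueue [none], visited so far: [2, 15, 10, 37, 4]
  queue [16, 43] -> pop 16, enqueue [32], visited so far: [2, 15, 10, 37, 4, 16]
  queue [43, 32] -> pop 43, enqueue [38], visited so far: [2, 15, 10, 37, 4, 16, 43]
  queue [32, 38] -> pop 32, enqueue [24], visited so far: [2, 15, 10, 37, 4, 16, 43, 32]
  queue [38, 24] -> pop 38, enqueue [none], visited so far: [2, 15, 10, 37, 4, 16, 43, 32, 38]
  queue [24] -> pop 24, enqueue [none], visited so far: [2, 15, 10, 37, 4, 16, 43, 32, 38, 24]
Result: [2, 15, 10, 37, 4, 16, 43, 32, 38, 24]


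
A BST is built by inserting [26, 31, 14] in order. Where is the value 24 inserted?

Starting tree (level order): [26, 14, 31]
Insertion path: 26 -> 14
Result: insert 24 as right child of 14
Final tree (level order): [26, 14, 31, None, 24]


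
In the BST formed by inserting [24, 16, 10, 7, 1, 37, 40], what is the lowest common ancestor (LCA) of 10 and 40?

Tree insertion order: [24, 16, 10, 7, 1, 37, 40]
Tree (level-order array): [24, 16, 37, 10, None, None, 40, 7, None, None, None, 1]
In a BST, the LCA of p=10, q=40 is the first node v on the
root-to-leaf path with p <= v <= q (go left if both < v, right if both > v).
Walk from root:
  at 24: 10 <= 24 <= 40, this is the LCA
LCA = 24


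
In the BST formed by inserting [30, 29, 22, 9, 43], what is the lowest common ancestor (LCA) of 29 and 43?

Tree insertion order: [30, 29, 22, 9, 43]
Tree (level-order array): [30, 29, 43, 22, None, None, None, 9]
In a BST, the LCA of p=29, q=43 is the first node v on the
root-to-leaf path with p <= v <= q (go left if both < v, right if both > v).
Walk from root:
  at 30: 29 <= 30 <= 43, this is the LCA
LCA = 30


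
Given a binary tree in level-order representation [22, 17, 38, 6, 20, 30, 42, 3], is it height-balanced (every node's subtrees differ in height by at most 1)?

Tree (level-order array): [22, 17, 38, 6, 20, 30, 42, 3]
Definition: a tree is height-balanced if, at every node, |h(left) - h(right)| <= 1 (empty subtree has height -1).
Bottom-up per-node check:
  node 3: h_left=-1, h_right=-1, diff=0 [OK], height=0
  node 6: h_left=0, h_right=-1, diff=1 [OK], height=1
  node 20: h_left=-1, h_right=-1, diff=0 [OK], height=0
  node 17: h_left=1, h_right=0, diff=1 [OK], height=2
  node 30: h_left=-1, h_right=-1, diff=0 [OK], height=0
  node 42: h_left=-1, h_right=-1, diff=0 [OK], height=0
  node 38: h_left=0, h_right=0, diff=0 [OK], height=1
  node 22: h_left=2, h_right=1, diff=1 [OK], height=3
All nodes satisfy the balance condition.
Result: Balanced


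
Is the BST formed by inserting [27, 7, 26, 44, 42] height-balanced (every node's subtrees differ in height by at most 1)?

Tree (level-order array): [27, 7, 44, None, 26, 42]
Definition: a tree is height-balanced if, at every node, |h(left) - h(right)| <= 1 (empty subtree has height -1).
Bottom-up per-node check:
  node 26: h_left=-1, h_right=-1, diff=0 [OK], height=0
  node 7: h_left=-1, h_right=0, diff=1 [OK], height=1
  node 42: h_left=-1, h_right=-1, diff=0 [OK], height=0
  node 44: h_left=0, h_right=-1, diff=1 [OK], height=1
  node 27: h_left=1, h_right=1, diff=0 [OK], height=2
All nodes satisfy the balance condition.
Result: Balanced


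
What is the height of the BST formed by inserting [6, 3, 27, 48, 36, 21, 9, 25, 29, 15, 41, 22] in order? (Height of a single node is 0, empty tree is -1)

Insertion order: [6, 3, 27, 48, 36, 21, 9, 25, 29, 15, 41, 22]
Tree (level-order array): [6, 3, 27, None, None, 21, 48, 9, 25, 36, None, None, 15, 22, None, 29, 41]
Compute height bottom-up (empty subtree = -1):
  height(3) = 1 + max(-1, -1) = 0
  height(15) = 1 + max(-1, -1) = 0
  height(9) = 1 + max(-1, 0) = 1
  height(22) = 1 + max(-1, -1) = 0
  height(25) = 1 + max(0, -1) = 1
  height(21) = 1 + max(1, 1) = 2
  height(29) = 1 + max(-1, -1) = 0
  height(41) = 1 + max(-1, -1) = 0
  height(36) = 1 + max(0, 0) = 1
  height(48) = 1 + max(1, -1) = 2
  height(27) = 1 + max(2, 2) = 3
  height(6) = 1 + max(0, 3) = 4
Height = 4


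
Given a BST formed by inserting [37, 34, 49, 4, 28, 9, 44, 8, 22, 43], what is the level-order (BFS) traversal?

Tree insertion order: [37, 34, 49, 4, 28, 9, 44, 8, 22, 43]
Tree (level-order array): [37, 34, 49, 4, None, 44, None, None, 28, 43, None, 9, None, None, None, 8, 22]
BFS from the root, enqueuing left then right child of each popped node:
  queue [37] -> pop 37, enqueue [34, 49], visited so far: [37]
  queue [34, 49] -> pop 34, enqueue [4], visited so far: [37, 34]
  queue [49, 4] -> pop 49, enqueue [44], visited so far: [37, 34, 49]
  queue [4, 44] -> pop 4, enqueue [28], visited so far: [37, 34, 49, 4]
  queue [44, 28] -> pop 44, enqueue [43], visited so far: [37, 34, 49, 4, 44]
  queue [28, 43] -> pop 28, enqueue [9], visited so far: [37, 34, 49, 4, 44, 28]
  queue [43, 9] -> pop 43, enqueue [none], visited so far: [37, 34, 49, 4, 44, 28, 43]
  queue [9] -> pop 9, enqueue [8, 22], visited so far: [37, 34, 49, 4, 44, 28, 43, 9]
  queue [8, 22] -> pop 8, enqueue [none], visited so far: [37, 34, 49, 4, 44, 28, 43, 9, 8]
  queue [22] -> pop 22, enqueue [none], visited so far: [37, 34, 49, 4, 44, 28, 43, 9, 8, 22]
Result: [37, 34, 49, 4, 44, 28, 43, 9, 8, 22]


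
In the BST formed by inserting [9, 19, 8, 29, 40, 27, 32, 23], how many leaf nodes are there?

Tree built from: [9, 19, 8, 29, 40, 27, 32, 23]
Tree (level-order array): [9, 8, 19, None, None, None, 29, 27, 40, 23, None, 32]
Rule: A leaf has 0 children.
Per-node child counts:
  node 9: 2 child(ren)
  node 8: 0 child(ren)
  node 19: 1 child(ren)
  node 29: 2 child(ren)
  node 27: 1 child(ren)
  node 23: 0 child(ren)
  node 40: 1 child(ren)
  node 32: 0 child(ren)
Matching nodes: [8, 23, 32]
Count of leaf nodes: 3


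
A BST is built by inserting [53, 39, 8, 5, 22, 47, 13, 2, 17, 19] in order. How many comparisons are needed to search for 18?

Search path for 18: 53 -> 39 -> 8 -> 22 -> 13 -> 17 -> 19
Found: False
Comparisons: 7


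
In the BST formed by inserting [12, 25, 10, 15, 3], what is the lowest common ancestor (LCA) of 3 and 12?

Tree insertion order: [12, 25, 10, 15, 3]
Tree (level-order array): [12, 10, 25, 3, None, 15]
In a BST, the LCA of p=3, q=12 is the first node v on the
root-to-leaf path with p <= v <= q (go left if both < v, right if both > v).
Walk from root:
  at 12: 3 <= 12 <= 12, this is the LCA
LCA = 12


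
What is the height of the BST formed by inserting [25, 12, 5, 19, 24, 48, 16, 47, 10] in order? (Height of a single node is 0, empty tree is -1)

Insertion order: [25, 12, 5, 19, 24, 48, 16, 47, 10]
Tree (level-order array): [25, 12, 48, 5, 19, 47, None, None, 10, 16, 24]
Compute height bottom-up (empty subtree = -1):
  height(10) = 1 + max(-1, -1) = 0
  height(5) = 1 + max(-1, 0) = 1
  height(16) = 1 + max(-1, -1) = 0
  height(24) = 1 + max(-1, -1) = 0
  height(19) = 1 + max(0, 0) = 1
  height(12) = 1 + max(1, 1) = 2
  height(47) = 1 + max(-1, -1) = 0
  height(48) = 1 + max(0, -1) = 1
  height(25) = 1 + max(2, 1) = 3
Height = 3


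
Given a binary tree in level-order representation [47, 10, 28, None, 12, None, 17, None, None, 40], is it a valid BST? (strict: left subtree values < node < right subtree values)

Level-order array: [47, 10, 28, None, 12, None, 17, None, None, 40]
Validate using subtree bounds (lo, hi): at each node, require lo < value < hi,
then recurse left with hi=value and right with lo=value.
Preorder trace (stopping at first violation):
  at node 47 with bounds (-inf, +inf): OK
  at node 10 with bounds (-inf, 47): OK
  at node 12 with bounds (10, 47): OK
  at node 28 with bounds (47, +inf): VIOLATION
Node 28 violates its bound: not (47 < 28 < +inf).
Result: Not a valid BST


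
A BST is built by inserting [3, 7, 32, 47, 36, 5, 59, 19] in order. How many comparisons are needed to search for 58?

Search path for 58: 3 -> 7 -> 32 -> 47 -> 59
Found: False
Comparisons: 5


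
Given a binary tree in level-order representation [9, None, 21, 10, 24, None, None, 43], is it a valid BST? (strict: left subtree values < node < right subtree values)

Level-order array: [9, None, 21, 10, 24, None, None, 43]
Validate using subtree bounds (lo, hi): at each node, require lo < value < hi,
then recurse left with hi=value and right with lo=value.
Preorder trace (stopping at first violation):
  at node 9 with bounds (-inf, +inf): OK
  at node 21 with bounds (9, +inf): OK
  at node 10 with bounds (9, 21): OK
  at node 24 with bounds (21, +inf): OK
  at node 43 with bounds (21, 24): VIOLATION
Node 43 violates its bound: not (21 < 43 < 24).
Result: Not a valid BST


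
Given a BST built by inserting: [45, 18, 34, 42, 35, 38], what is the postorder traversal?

Tree insertion order: [45, 18, 34, 42, 35, 38]
Tree (level-order array): [45, 18, None, None, 34, None, 42, 35, None, None, 38]
Postorder traversal: [38, 35, 42, 34, 18, 45]


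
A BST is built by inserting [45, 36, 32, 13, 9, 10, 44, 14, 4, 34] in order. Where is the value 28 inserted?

Starting tree (level order): [45, 36, None, 32, 44, 13, 34, None, None, 9, 14, None, None, 4, 10]
Insertion path: 45 -> 36 -> 32 -> 13 -> 14
Result: insert 28 as right child of 14
Final tree (level order): [45, 36, None, 32, 44, 13, 34, None, None, 9, 14, None, None, 4, 10, None, 28]


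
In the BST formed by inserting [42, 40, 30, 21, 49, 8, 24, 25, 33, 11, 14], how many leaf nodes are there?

Tree built from: [42, 40, 30, 21, 49, 8, 24, 25, 33, 11, 14]
Tree (level-order array): [42, 40, 49, 30, None, None, None, 21, 33, 8, 24, None, None, None, 11, None, 25, None, 14]
Rule: A leaf has 0 children.
Per-node child counts:
  node 42: 2 child(ren)
  node 40: 1 child(ren)
  node 30: 2 child(ren)
  node 21: 2 child(ren)
  node 8: 1 child(ren)
  node 11: 1 child(ren)
  node 14: 0 child(ren)
  node 24: 1 child(ren)
  node 25: 0 child(ren)
  node 33: 0 child(ren)
  node 49: 0 child(ren)
Matching nodes: [14, 25, 33, 49]
Count of leaf nodes: 4


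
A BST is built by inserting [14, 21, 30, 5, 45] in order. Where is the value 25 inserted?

Starting tree (level order): [14, 5, 21, None, None, None, 30, None, 45]
Insertion path: 14 -> 21 -> 30
Result: insert 25 as left child of 30
Final tree (level order): [14, 5, 21, None, None, None, 30, 25, 45]


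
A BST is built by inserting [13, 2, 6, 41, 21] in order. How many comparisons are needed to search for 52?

Search path for 52: 13 -> 41
Found: False
Comparisons: 2


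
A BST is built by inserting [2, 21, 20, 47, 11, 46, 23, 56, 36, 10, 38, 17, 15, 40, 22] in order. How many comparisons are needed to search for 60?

Search path for 60: 2 -> 21 -> 47 -> 56
Found: False
Comparisons: 4


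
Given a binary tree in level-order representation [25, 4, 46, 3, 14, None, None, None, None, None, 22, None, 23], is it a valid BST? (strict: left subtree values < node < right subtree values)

Level-order array: [25, 4, 46, 3, 14, None, None, None, None, None, 22, None, 23]
Validate using subtree bounds (lo, hi): at each node, require lo < value < hi,
then recurse left with hi=value and right with lo=value.
Preorder trace (stopping at first violation):
  at node 25 with bounds (-inf, +inf): OK
  at node 4 with bounds (-inf, 25): OK
  at node 3 with bounds (-inf, 4): OK
  at node 14 with bounds (4, 25): OK
  at node 22 with bounds (14, 25): OK
  at node 23 with bounds (22, 25): OK
  at node 46 with bounds (25, +inf): OK
No violation found at any node.
Result: Valid BST
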